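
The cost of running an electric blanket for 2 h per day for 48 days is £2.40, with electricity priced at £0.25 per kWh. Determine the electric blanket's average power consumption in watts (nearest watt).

Energy = £2.40 ÷ £0.25/kWh = 9.6 kWh
Runtime = 2 h/day × 48 days = 96 h
Power = 9.6 kWh ÷ 96 h = 0.1 kW = 100 W

100 W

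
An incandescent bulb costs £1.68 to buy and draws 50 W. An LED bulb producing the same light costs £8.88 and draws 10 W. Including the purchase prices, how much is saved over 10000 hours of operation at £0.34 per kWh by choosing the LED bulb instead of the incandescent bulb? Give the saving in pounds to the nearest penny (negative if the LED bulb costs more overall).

£128.80

incandescent bulb: £1.68 + (50/1000) kW × 10000 h × £0.34 = £1.68 + £170 = £171.68
LED bulb: £8.88 + (10/1000) kW × 10000 h × £0.34 = £8.88 + £34 = £42.88
Saving = £171.68 − £42.88 = £128.8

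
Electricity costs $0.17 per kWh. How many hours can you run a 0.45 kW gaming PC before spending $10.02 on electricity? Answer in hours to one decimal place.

Energy available = $10.02 ÷ $0.17/kWh = 58.9412 kWh
Hours = 58.9412 kWh ÷ 0.45 kW = 131.0 h

131.0 h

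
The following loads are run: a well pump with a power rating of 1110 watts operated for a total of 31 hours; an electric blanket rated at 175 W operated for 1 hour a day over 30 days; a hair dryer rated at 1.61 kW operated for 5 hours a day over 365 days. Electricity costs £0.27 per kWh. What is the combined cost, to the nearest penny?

well pump: 1.11 kW × 31 h = 34.41 kWh
electric blanket: Runtime = 1 h/day × 30 days = 30 h
electric blanket: 0.175 kW × 30 h = 5.25 kWh
hair dryer: Runtime = 5 h/day × 365 days = 1825 h
hair dryer: 1.61 kW × 1825 h = 2938.25 kWh
Total energy = 2977.91 kWh
Cost = 2977.91 × £0.27 = £804.04

£804.04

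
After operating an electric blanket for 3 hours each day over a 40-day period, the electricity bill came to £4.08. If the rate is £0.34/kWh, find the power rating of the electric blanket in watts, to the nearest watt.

Energy = £4.08 ÷ £0.34/kWh = 12 kWh
Runtime = 3 h/day × 40 days = 120 h
Power = 12 kWh ÷ 120 h = 0.1 kW = 100 W

100 W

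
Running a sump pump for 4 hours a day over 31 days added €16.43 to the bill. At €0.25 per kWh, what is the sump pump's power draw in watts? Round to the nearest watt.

Energy = €16.43 ÷ €0.25/kWh = 65.72 kWh
Runtime = 4 h/day × 31 days = 124 h
Power = 65.72 kWh ÷ 124 h = 0.53 kW = 530 W

530 W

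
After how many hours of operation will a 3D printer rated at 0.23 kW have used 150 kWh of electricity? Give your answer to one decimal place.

652.2 h

Hours = 150 kWh ÷ 0.23 kW = 652.2 h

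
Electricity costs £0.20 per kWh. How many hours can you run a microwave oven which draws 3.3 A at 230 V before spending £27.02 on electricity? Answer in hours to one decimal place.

Power = 3.3 A × 230 V = 759 W = 0.759 kW
Energy available = £27.02 ÷ £0.20/kWh = 135.1 kWh
Hours = 135.1 kWh ÷ 0.759 kW = 178.0 h

178.0 h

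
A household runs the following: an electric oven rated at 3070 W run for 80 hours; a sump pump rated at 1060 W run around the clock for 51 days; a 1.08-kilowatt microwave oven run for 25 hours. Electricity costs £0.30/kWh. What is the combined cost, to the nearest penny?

£471.01

electric oven: 3.07 kW × 80 h = 245.6 kWh
sump pump: Runtime = 24 h × 51 = 1224 h
sump pump: 1.06 kW × 1224 h = 1297.44 kWh
microwave oven: 1.08 kW × 25 h = 27 kWh
Total energy = 1570.04 kWh
Cost = 1570.04 × £0.30 = £471.01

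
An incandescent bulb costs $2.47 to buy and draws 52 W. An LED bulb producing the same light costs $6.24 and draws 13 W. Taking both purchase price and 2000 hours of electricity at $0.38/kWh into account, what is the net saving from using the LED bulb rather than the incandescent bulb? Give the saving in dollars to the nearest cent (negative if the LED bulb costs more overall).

$25.87

incandescent bulb: $2.47 + (52/1000) kW × 2000 h × $0.38 = $2.47 + $39.52 = $41.99
LED bulb: $6.24 + (13/1000) kW × 2000 h × $0.38 = $6.24 + $9.88 = $16.12
Saving = $41.99 − $16.12 = $25.87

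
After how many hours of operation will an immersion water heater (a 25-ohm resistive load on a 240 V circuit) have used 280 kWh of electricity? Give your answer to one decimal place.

Power = V²/R = 240²/25 = 2304 W = 2.304 kW
Hours = 280 kWh ÷ 2.304 kW = 121.5 h

121.5 h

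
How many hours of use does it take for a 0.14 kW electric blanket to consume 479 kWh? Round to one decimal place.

Hours = 479 kWh ÷ 0.14 kW = 3421.4 h

3421.4 h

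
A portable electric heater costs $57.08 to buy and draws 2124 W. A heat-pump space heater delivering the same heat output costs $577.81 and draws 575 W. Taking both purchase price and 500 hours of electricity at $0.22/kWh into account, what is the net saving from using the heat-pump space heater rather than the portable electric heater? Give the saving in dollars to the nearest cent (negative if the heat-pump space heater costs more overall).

portable electric heater: $57.08 + (2124/1000) kW × 500 h × $0.22 = $57.08 + $233.64 = $290.72
heat-pump space heater: $577.81 + (575/1000) kW × 500 h × $0.22 = $577.81 + $63.25 = $641.06
Saving = $290.72 − $641.06 = −$350.34

-$350.34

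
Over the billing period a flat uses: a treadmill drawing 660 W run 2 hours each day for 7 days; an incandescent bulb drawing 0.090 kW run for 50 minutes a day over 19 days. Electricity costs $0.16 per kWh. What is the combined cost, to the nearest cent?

$1.71

treadmill: Runtime = 2 h/day × 7 days = 14 h
treadmill: 0.66 kW × 14 h = 9.24 kWh
incandescent bulb: Runtime = 50 min × 19 = 950 min = 15.833333… h
incandescent bulb: 0.09 kW × 15.833333… h = 1.425 kWh
Total energy = 10.665 kWh
Cost = 10.665 × $0.16 = $1.71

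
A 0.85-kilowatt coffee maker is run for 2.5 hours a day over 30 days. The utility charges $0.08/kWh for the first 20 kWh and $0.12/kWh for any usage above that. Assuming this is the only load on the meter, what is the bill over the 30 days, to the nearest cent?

$6.85

Runtime = 2.5 h/day × 30 days = 75 h
Energy = 0.85 kW × 75 h = 63.75 kWh
Tier 1 (0–20 kWh): 20 × $0.08 = $1.6
Above 20 kWh: 43.75 × $0.12 = $5.25
Bill = $6.85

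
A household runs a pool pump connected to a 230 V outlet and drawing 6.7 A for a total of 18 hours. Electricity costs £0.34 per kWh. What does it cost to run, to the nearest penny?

£9.43

Power = 6.7 A × 230 V = 1541 W = 1.541 kW
Energy = 1.541 kW × 18 h = 27.738 kWh
Cost = 27.738 kWh × £0.34/kWh = £9.43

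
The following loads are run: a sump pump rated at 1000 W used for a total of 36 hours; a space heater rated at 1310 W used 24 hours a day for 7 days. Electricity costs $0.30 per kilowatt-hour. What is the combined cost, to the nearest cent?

$76.82

sump pump: 1 kW × 36 h = 36 kWh
space heater: Runtime = 24 h × 7 = 168 h
space heater: 1.31 kW × 168 h = 220.08 kWh
Total energy = 256.08 kWh
Cost = 256.08 × $0.30 = $76.82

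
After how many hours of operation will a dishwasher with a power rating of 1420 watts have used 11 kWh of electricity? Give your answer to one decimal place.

7.7 h

Hours = 11 kWh ÷ 1.42 kW = 7.7 h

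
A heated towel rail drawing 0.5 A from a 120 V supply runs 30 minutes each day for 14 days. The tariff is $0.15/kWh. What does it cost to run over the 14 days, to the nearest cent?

Power = 0.5 A × 120 V = 60 W = 0.06 kW
Runtime = 30 min × 14 = 420 min = 7 h
Energy = 0.06 kW × 7 h = 0.42 kWh
Cost = 0.42 kWh × $0.15/kWh = $0.06

$0.06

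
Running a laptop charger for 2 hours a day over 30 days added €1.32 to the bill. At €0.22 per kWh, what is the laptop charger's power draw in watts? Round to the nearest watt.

100 W

Energy = €1.32 ÷ €0.22/kWh = 6 kWh
Runtime = 2 h/day × 30 days = 60 h
Power = 6 kWh ÷ 60 h = 0.1 kW = 100 W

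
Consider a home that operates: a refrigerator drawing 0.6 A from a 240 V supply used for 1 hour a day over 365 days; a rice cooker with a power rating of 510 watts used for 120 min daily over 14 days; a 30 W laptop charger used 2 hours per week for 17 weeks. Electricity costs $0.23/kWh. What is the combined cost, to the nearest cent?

$15.61

refrigerator: Power = 0.6 A × 240 V = 144 W = 0.144 kW
refrigerator: Runtime = 1 h/day × 365 days = 365 h
refrigerator: 0.144 kW × 365 h = 52.56 kWh
rice cooker: Runtime = 120 min × 14 = 1680 min = 28 h
rice cooker: 0.51 kW × 28 h = 14.28 kWh
laptop charger: Runtime = 2 h/week × 17 weeks = 34 h
laptop charger: 0.03 kW × 34 h = 1.02 kWh
Total energy = 67.86 kWh
Cost = 67.86 × $0.23 = $15.61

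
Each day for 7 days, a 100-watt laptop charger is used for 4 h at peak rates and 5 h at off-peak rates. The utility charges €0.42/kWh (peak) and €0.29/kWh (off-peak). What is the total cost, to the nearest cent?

€2.19

Peak energy = 0.1 kW × 4 h × 7 = 2.8 kWh
Off-peak energy = 0.1 kW × 5 h × 7 = 3.5 kWh
Cost = 2.8 × €0.42 + 3.5 × €0.29 = €1.176 + €1.015 = €2.19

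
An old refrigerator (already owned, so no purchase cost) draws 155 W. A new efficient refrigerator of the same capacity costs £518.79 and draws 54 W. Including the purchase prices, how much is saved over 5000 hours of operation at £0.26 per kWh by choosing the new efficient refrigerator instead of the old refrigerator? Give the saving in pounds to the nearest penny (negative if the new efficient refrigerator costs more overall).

-£387.49

old refrigerator: £0.00 + (155/1000) kW × 5000 h × £0.26 = £0.00 + £201.5 = £201.5
new efficient refrigerator: £518.79 + (54/1000) kW × 5000 h × £0.26 = £518.79 + £70.2 = £588.99
Saving = £201.5 − £588.99 = −£387.49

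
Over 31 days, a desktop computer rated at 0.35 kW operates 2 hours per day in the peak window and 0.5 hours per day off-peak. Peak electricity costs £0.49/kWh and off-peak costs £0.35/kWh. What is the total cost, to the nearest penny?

Peak energy = 0.35 kW × 2 h × 31 = 21.7 kWh
Off-peak energy = 0.35 kW × 0.5 h × 31 = 5.425 kWh
Cost = 21.7 × £0.49 + 5.425 × £0.35 = £10.633 + £1.89875 = £12.53

£12.53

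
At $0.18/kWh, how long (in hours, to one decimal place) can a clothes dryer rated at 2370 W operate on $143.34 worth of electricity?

Energy available = $143.34 ÷ $0.18/kWh = 796.3333 kWh
Hours = 796.3333 kWh ÷ 2.37 kW = 336.0 h

336.0 h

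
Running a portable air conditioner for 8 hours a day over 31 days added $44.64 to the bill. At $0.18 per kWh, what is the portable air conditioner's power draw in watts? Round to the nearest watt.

Energy = $44.64 ÷ $0.18/kWh = 248 kWh
Runtime = 8 h/day × 31 days = 248 h
Power = 248 kWh ÷ 248 h = 1 kW = 1000 W

1000 W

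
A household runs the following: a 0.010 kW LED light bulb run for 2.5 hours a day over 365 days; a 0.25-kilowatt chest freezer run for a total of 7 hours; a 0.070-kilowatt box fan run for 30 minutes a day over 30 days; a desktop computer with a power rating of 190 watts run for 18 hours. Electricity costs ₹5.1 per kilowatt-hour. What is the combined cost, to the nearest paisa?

LED light bulb: Runtime = 2.5 h/day × 365 days = 912.5 h
LED light bulb: 0.01 kW × 912.5 h = 9.125 kWh
chest freezer: 0.25 kW × 7 h = 1.75 kWh
box fan: Runtime = 30 min × 30 = 900 min = 15 h
box fan: 0.07 kW × 15 h = 1.05 kWh
desktop computer: 0.19 kW × 18 h = 3.42 kWh
Total energy = 15.345 kWh
Cost = 15.345 × ₹5.1 = ₹78.26

₹78.26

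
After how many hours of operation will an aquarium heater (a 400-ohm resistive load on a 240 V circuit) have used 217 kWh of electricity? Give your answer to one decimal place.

Power = V²/R = 240²/400 = 144 W = 0.144 kW
Hours = 217 kWh ÷ 0.144 kW = 1506.9 h

1506.9 h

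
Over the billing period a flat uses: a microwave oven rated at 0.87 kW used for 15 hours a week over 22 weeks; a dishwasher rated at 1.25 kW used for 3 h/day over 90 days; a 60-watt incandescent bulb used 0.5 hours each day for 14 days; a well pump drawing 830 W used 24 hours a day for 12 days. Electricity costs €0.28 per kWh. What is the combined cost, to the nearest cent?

€241.94

microwave oven: Runtime = 15 h/week × 22 weeks = 330 h
microwave oven: 0.87 kW × 330 h = 287.1 kWh
dishwasher: Runtime = 3 h/day × 90 days = 270 h
dishwasher: 1.25 kW × 270 h = 337.5 kWh
incandescent bulb: Runtime = 0.5 h/day × 14 days = 7 h
incandescent bulb: 0.06 kW × 7 h = 0.42 kWh
well pump: Runtime = 24 h × 12 = 288 h
well pump: 0.83 kW × 288 h = 239.04 kWh
Total energy = 864.06 kWh
Cost = 864.06 × €0.28 = €241.94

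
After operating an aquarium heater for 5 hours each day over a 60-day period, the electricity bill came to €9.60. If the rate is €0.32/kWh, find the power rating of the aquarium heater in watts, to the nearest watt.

Energy = €9.60 ÷ €0.32/kWh = 30 kWh
Runtime = 5 h/day × 60 days = 300 h
Power = 30 kWh ÷ 300 h = 0.1 kW = 100 W

100 W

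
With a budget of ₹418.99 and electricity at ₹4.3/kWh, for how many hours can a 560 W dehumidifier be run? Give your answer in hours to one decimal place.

Energy available = ₹418.99 ÷ ₹4.3/kWh = 97.4395 kWh
Hours = 97.4395 kWh ÷ 0.56 kW = 174.0 h

174.0 h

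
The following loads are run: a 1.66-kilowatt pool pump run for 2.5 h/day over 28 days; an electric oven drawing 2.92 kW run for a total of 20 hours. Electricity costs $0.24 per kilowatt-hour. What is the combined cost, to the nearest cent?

pool pump: Runtime = 2.5 h/day × 28 days = 70 h
pool pump: 1.66 kW × 70 h = 116.2 kWh
electric oven: 2.92 kW × 20 h = 58.4 kWh
Total energy = 174.6 kWh
Cost = 174.6 × $0.24 = $41.90

$41.90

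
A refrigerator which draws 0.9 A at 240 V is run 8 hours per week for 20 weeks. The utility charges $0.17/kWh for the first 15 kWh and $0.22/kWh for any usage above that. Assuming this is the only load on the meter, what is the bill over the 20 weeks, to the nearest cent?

$6.85

Power = 0.9 A × 240 V = 216 W = 0.216 kW
Runtime = 8 h/week × 20 weeks = 160 h
Energy = 0.216 kW × 160 h = 34.56 kWh
Tier 1 (0–15 kWh): 15 × $0.17 = $2.55
Above 15 kWh: 19.56 × $0.22 = $4.3032
Bill = $6.85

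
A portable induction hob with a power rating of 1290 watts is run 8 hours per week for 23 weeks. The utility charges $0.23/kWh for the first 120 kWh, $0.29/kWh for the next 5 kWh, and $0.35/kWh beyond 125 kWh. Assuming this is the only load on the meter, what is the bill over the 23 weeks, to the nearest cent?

$68.38

Runtime = 8 h/week × 23 weeks = 184 h
Energy = 1.29 kW × 184 h = 237.36 kWh
Tier 1 (0–120 kWh): 120 × $0.23 = $27.6
Tier 2 (120–125 kWh): 5 × $0.29 = $1.45
Above 125 kWh: 112.36 × $0.35 = $39.326
Bill = $68.38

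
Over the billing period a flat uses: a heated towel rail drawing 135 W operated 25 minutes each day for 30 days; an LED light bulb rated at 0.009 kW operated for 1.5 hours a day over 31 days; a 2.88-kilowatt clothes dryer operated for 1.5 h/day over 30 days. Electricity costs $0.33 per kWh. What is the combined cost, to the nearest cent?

heated towel rail: Runtime = 25 min × 30 = 750 min = 12.5 h
heated towel rail: 0.135 kW × 12.5 h = 1.6875 kWh
LED light bulb: Runtime = 1.5 h/day × 31 days = 46.5 h
LED light bulb: 0.009 kW × 46.5 h = 0.4185 kWh
clothes dryer: Runtime = 1.5 h/day × 30 days = 45 h
clothes dryer: 2.88 kW × 45 h = 129.6 kWh
Total energy = 131.706 kWh
Cost = 131.706 × $0.33 = $43.46

$43.46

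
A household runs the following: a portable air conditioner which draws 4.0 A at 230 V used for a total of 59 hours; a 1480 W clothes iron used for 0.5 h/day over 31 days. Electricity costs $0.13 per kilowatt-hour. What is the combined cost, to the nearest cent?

portable air conditioner: Power = 4.0 A × 230 V = 920 W = 0.92 kW
portable air conditioner: 0.92 kW × 59 h = 54.28 kWh
clothes iron: Runtime = 0.5 h/day × 31 days = 15.5 h
clothes iron: 1.48 kW × 15.5 h = 22.94 kWh
Total energy = 77.22 kWh
Cost = 77.22 × $0.13 = $10.04

$10.04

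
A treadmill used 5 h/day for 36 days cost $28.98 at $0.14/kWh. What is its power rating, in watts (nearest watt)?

Energy = $28.98 ÷ $0.14/kWh = 207 kWh
Runtime = 5 h/day × 36 days = 180 h
Power = 207 kWh ÷ 180 h = 1.15 kW = 1150 W

1150 W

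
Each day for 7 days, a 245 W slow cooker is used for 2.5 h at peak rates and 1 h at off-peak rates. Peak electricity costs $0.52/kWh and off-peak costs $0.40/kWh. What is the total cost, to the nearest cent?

Peak energy = 0.245 kW × 2.5 h × 7 = 4.2875 kWh
Off-peak energy = 0.245 kW × 1 h × 7 = 1.715 kWh
Cost = 4.2875 × $0.52 + 1.715 × $0.40 = $2.2295 + $0.686 = $2.92

$2.92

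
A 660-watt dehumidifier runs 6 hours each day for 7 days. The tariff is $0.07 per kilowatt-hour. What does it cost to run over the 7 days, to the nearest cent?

$1.94

Runtime = 6 h/day × 7 days = 42 h
Energy = 0.66 kW × 42 h = 27.72 kWh
Cost = 27.72 kWh × $0.07/kWh = $1.94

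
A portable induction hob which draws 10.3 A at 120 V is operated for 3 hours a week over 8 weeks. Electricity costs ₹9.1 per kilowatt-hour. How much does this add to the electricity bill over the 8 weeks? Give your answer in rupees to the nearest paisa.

₹269.94

Power = 10.3 A × 120 V = 1236 W = 1.236 kW
Runtime = 3 h/week × 8 weeks = 24 h
Energy = 1.236 kW × 24 h = 29.664 kWh
Cost = 29.664 kWh × ₹9.1/kWh = ₹269.94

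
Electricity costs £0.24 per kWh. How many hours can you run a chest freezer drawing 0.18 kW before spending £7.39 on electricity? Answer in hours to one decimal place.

171.1 h

Energy available = £7.39 ÷ £0.24/kWh = 30.7917 kWh
Hours = 30.7917 kWh ÷ 0.18 kW = 171.1 h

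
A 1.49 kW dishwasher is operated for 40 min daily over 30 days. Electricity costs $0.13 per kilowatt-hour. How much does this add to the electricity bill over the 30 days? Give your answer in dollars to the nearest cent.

$3.87

Runtime = 40 min × 30 = 1200 min = 20 h
Energy = 1.49 kW × 20 h = 29.8 kWh
Cost = 29.8 kWh × $0.13/kWh = $3.87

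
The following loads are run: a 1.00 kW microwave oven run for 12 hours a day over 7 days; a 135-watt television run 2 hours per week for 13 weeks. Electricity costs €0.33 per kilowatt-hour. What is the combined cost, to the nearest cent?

€28.88

microwave oven: Runtime = 12 h/day × 7 days = 84 h
microwave oven: 1 kW × 84 h = 84 kWh
television: Runtime = 2 h/week × 13 weeks = 26 h
television: 0.135 kW × 26 h = 3.51 kWh
Total energy = 87.51 kWh
Cost = 87.51 × €0.33 = €28.88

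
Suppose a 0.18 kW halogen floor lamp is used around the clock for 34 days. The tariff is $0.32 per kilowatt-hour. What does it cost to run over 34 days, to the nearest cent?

Runtime = 24 h × 34 = 816 h
Energy = 0.18 kW × 816 h = 146.88 kWh
Cost = 146.88 kWh × $0.32/kWh = $47.00

$47.00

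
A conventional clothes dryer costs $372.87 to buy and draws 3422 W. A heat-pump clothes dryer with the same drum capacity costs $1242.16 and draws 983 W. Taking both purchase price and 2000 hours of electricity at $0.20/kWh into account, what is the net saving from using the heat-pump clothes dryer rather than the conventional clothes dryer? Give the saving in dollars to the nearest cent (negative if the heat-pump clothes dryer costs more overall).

$106.31

conventional clothes dryer: $372.87 + (3422/1000) kW × 2000 h × $0.20 = $372.87 + $1368.8 = $1741.67
heat-pump clothes dryer: $1242.16 + (983/1000) kW × 2000 h × $0.20 = $1242.16 + $393.2 = $1635.36
Saving = $1741.67 − $1635.36 = $106.31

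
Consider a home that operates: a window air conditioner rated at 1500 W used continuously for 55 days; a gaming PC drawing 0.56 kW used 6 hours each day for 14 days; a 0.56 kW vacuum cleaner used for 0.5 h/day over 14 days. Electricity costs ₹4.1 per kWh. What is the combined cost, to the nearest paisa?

₹8326.94

window air conditioner: Runtime = 24 h × 55 = 1320 h
window air conditioner: 1.5 kW × 1320 h = 1980 kWh
gaming PC: Runtime = 6 h/day × 14 days = 84 h
gaming PC: 0.56 kW × 84 h = 47.04 kWh
vacuum cleaner: Runtime = 0.5 h/day × 14 days = 7 h
vacuum cleaner: 0.56 kW × 7 h = 3.92 kWh
Total energy = 2030.96 kWh
Cost = 2030.96 × ₹4.1 = ₹8326.94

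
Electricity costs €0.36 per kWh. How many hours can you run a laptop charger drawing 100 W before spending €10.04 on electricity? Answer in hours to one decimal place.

Energy available = €10.04 ÷ €0.36/kWh = 27.8889 kWh
Hours = 27.8889 kWh ÷ 0.1 kW = 278.9 h

278.9 h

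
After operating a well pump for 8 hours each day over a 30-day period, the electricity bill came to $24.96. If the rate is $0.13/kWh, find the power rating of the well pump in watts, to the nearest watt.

800 W

Energy = $24.96 ÷ $0.13/kWh = 192 kWh
Runtime = 8 h/day × 30 days = 240 h
Power = 192 kWh ÷ 240 h = 0.8 kW = 800 W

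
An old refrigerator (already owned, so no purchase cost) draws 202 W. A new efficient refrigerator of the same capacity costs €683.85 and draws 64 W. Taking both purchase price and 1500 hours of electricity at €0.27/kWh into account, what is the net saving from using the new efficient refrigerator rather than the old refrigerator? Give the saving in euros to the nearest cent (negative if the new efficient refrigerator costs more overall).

old refrigerator: €0.00 + (202/1000) kW × 1500 h × €0.27 = €0.00 + €81.81 = €81.81
new efficient refrigerator: €683.85 + (64/1000) kW × 1500 h × €0.27 = €683.85 + €25.92 = €709.77
Saving = €81.81 − €709.77 = −€627.96

-€627.96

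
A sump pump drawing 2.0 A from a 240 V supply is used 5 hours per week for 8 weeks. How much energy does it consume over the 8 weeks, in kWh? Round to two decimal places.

Power = 2.0 A × 240 V = 480 W = 0.48 kW
Runtime = 5 h/week × 8 weeks = 40 h
Energy = 0.48 kW × 40 h = 19.2 kWh

19.20 kWh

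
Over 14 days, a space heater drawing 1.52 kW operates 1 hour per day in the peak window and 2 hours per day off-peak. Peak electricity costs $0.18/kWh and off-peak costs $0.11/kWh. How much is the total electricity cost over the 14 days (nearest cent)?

$8.51

Peak energy = 1.52 kW × 1 h × 14 = 21.28 kWh
Off-peak energy = 1.52 kW × 2 h × 14 = 42.56 kWh
Cost = 21.28 × $0.18 + 42.56 × $0.11 = $3.8304 + $4.6816 = $8.51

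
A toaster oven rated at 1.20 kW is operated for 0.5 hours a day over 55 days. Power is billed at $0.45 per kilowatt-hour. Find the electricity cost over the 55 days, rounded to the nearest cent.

$14.85

Runtime = 0.5 h/day × 55 days = 27.5 h
Energy = 1.2 kW × 27.5 h = 33 kWh
Cost = 33 kWh × $0.45/kWh = $14.85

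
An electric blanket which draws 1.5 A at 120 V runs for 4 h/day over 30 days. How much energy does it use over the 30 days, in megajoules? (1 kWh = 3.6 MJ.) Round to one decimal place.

77.8 MJ

Power = 1.5 A × 120 V = 180 W = 0.18 kW
Runtime = 4 h/day × 30 days = 120 h
Energy = 0.18 kW × 120 h = 21.6 kWh
= 21.6 × 3.6 MJ = 77.8 MJ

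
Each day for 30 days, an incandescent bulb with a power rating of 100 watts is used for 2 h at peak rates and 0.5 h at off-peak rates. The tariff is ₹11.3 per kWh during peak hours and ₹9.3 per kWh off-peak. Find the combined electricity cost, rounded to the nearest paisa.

Peak energy = 0.1 kW × 2 h × 30 = 6 kWh
Off-peak energy = 0.1 kW × 0.5 h × 30 = 1.5 kWh
Cost = 6 × ₹11.3 + 1.5 × ₹9.3 = ₹67.8 + ₹13.95 = ₹81.75

₹81.75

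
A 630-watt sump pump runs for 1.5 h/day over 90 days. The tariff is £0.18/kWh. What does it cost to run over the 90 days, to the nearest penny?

Runtime = 1.5 h/day × 90 days = 135 h
Energy = 0.63 kW × 135 h = 85.05 kWh
Cost = 85.05 kWh × £0.18/kWh = £15.31

£15.31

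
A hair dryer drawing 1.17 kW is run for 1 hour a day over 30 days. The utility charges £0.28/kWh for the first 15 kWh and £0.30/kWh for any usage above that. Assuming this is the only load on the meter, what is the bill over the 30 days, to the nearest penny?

£10.23

Runtime = 1 h/day × 30 days = 30 h
Energy = 1.17 kW × 30 h = 35.1 kWh
Tier 1 (0–15 kWh): 15 × £0.28 = £4.2
Above 15 kWh: 20.1 × £0.30 = £6.03
Bill = £10.23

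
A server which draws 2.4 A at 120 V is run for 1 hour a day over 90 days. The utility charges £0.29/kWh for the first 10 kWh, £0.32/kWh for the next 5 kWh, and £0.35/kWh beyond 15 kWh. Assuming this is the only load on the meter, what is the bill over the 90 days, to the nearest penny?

£8.32

Power = 2.4 A × 120 V = 288 W = 0.288 kW
Runtime = 1 h/day × 90 days = 90 h
Energy = 0.288 kW × 90 h = 25.92 kWh
Tier 1 (0–10 kWh): 10 × £0.29 = £2.9
Tier 2 (10–15 kWh): 5 × £0.32 = £1.6
Above 15 kWh: 10.92 × £0.35 = £3.822
Bill = £8.32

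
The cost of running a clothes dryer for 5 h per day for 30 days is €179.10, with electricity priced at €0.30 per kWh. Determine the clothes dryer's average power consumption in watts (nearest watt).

Energy = €179.10 ÷ €0.30/kWh = 597 kWh
Runtime = 5 h/day × 30 days = 150 h
Power = 597 kWh ÷ 150 h = 3.98 kW = 3980 W

3980 W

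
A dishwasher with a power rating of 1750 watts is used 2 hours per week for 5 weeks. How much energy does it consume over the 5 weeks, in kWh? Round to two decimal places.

17.50 kWh

Runtime = 2 h/week × 5 weeks = 10 h
Energy = 1.75 kW × 10 h = 17.5 kWh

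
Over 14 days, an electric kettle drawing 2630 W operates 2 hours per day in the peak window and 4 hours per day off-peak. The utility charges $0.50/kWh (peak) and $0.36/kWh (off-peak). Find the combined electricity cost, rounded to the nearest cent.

$89.84

Peak energy = 2.63 kW × 2 h × 14 = 73.64 kWh
Off-peak energy = 2.63 kW × 4 h × 14 = 147.28 kWh
Cost = 73.64 × $0.50 + 147.28 × $0.36 = $36.82 + $53.0208 = $89.84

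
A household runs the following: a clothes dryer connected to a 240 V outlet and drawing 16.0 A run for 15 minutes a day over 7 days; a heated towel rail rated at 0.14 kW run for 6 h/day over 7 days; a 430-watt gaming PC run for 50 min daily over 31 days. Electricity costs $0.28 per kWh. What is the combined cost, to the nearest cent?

clothes dryer: Power = 16.0 A × 240 V = 3840 W = 3.84 kW
clothes dryer: Runtime = 15 min × 7 = 105 min = 1.75 h
clothes dryer: 3.84 kW × 1.75 h = 6.72 kWh
heated towel rail: Runtime = 6 h/day × 7 days = 42 h
heated towel rail: 0.14 kW × 42 h = 5.88 kWh
gaming PC: Runtime = 50 min × 31 = 1550 min = 25.833333… h
gaming PC: 0.43 kW × 25.833333… h = 11.108333… kWh
Total energy = 23.708333… kWh
Cost = 23.708333… × $0.28 = $6.64

$6.64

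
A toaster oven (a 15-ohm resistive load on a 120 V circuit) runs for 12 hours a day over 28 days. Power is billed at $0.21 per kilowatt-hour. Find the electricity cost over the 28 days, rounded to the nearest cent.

Power = V²/R = 120²/15 = 960 W = 0.96 kW
Runtime = 12 h/day × 28 days = 336 h
Energy = 0.96 kW × 336 h = 322.56 kWh
Cost = 322.56 kWh × $0.21/kWh = $67.74

$67.74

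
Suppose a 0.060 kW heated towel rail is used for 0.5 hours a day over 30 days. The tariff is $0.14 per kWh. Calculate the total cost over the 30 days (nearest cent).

$0.13

Runtime = 0.5 h/day × 30 days = 15 h
Energy = 0.06 kW × 15 h = 0.9 kWh
Cost = 0.9 kWh × $0.14/kWh = $0.13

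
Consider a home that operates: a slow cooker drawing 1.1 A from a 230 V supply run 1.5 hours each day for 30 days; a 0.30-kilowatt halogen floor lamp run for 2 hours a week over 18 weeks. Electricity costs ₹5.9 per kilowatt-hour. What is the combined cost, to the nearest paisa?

slow cooker: Power = 1.1 A × 230 V = 253 W = 0.253 kW
slow cooker: Runtime = 1.5 h/day × 30 days = 45 h
slow cooker: 0.253 kW × 45 h = 11.385 kWh
halogen floor lamp: Runtime = 2 h/week × 18 weeks = 36 h
halogen floor lamp: 0.3 kW × 36 h = 10.8 kWh
Total energy = 22.185 kWh
Cost = 22.185 × ₹5.9 = ₹130.89

₹130.89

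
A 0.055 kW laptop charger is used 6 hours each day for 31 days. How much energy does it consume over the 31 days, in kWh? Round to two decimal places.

Runtime = 6 h/day × 31 days = 186 h
Energy = 0.055 kW × 186 h = 10.23 kWh

10.23 kWh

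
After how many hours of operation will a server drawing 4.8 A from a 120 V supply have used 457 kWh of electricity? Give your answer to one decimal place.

Power = 4.8 A × 120 V = 576 W = 0.576 kW
Hours = 457 kWh ÷ 0.576 kW = 793.4 h

793.4 h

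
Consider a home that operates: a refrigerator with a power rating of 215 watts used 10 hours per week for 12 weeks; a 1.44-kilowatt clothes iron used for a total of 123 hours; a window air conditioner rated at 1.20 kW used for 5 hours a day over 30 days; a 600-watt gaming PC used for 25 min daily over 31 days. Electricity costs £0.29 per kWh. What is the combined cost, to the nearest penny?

£113.29

refrigerator: Runtime = 10 h/week × 12 weeks = 120 h
refrigerator: 0.215 kW × 120 h = 25.8 kWh
clothes iron: 1.44 kW × 123 h = 177.12 kWh
window air conditioner: Runtime = 5 h/day × 30 days = 150 h
window air conditioner: 1.2 kW × 150 h = 180 kWh
gaming PC: Runtime = 25 min × 31 = 775 min = 12.916666… h
gaming PC: 0.6 kW × 12.916666… h = 7.75 kWh
Total energy = 390.67 kWh
Cost = 390.67 × £0.29 = £113.29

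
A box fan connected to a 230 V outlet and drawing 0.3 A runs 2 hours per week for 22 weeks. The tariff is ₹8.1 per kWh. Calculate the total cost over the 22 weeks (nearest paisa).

Power = 0.3 A × 230 V = 69 W = 0.069 kW
Runtime = 2 h/week × 22 weeks = 44 h
Energy = 0.069 kW × 44 h = 3.036 kWh
Cost = 3.036 kWh × ₹8.1/kWh = ₹24.59

₹24.59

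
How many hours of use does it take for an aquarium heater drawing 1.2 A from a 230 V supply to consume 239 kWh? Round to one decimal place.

865.9 h

Power = 1.2 A × 230 V = 276 W = 0.276 kW
Hours = 239 kWh ÷ 0.276 kW = 865.9 h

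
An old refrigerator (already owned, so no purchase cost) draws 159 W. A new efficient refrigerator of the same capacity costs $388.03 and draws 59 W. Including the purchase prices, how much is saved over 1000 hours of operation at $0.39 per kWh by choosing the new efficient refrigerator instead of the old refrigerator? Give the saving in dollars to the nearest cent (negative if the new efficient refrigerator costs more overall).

old refrigerator: $0.00 + (159/1000) kW × 1000 h × $0.39 = $0.00 + $62.01 = $62.01
new efficient refrigerator: $388.03 + (59/1000) kW × 1000 h × $0.39 = $388.03 + $23.01 = $411.04
Saving = $62.01 − $411.04 = −$349.03

-$349.03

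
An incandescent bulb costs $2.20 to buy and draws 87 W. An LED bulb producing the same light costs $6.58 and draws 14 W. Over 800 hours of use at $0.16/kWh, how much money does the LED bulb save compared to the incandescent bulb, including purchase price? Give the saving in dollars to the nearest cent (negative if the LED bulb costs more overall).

incandescent bulb: $2.20 + (87/1000) kW × 800 h × $0.16 = $2.20 + $11.136 = $13.336
LED bulb: $6.58 + (14/1000) kW × 800 h × $0.16 = $6.58 + $1.792 = $8.372
Saving = $13.336 − $8.372 = $4.964 → $4.96

$4.96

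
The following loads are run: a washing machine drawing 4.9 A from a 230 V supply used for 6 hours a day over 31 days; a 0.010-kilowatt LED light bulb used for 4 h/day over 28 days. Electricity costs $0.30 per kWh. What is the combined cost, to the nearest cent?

washing machine: Power = 4.9 A × 230 V = 1127 W = 1.127 kW
washing machine: Runtime = 6 h/day × 31 days = 186 h
washing machine: 1.127 kW × 186 h = 209.622 kWh
LED light bulb: Runtime = 4 h/day × 28 days = 112 h
LED light bulb: 0.01 kW × 112 h = 1.12 kWh
Total energy = 210.742 kWh
Cost = 210.742 × $0.30 = $63.22

$63.22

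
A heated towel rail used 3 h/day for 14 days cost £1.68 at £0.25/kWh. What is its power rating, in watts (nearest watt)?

160 W

Energy = £1.68 ÷ £0.25/kWh = 6.72 kWh
Runtime = 3 h/day × 14 days = 42 h
Power = 6.72 kWh ÷ 42 h = 0.16 kW = 160 W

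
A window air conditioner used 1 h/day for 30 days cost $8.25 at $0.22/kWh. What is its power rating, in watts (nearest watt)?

1250 W

Energy = $8.25 ÷ $0.22/kWh = 37.5 kWh
Runtime = 1 h/day × 30 days = 30 h
Power = 37.5 kWh ÷ 30 h = 1.25 kW = 1250 W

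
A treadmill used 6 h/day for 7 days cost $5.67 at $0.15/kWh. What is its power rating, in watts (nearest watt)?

Energy = $5.67 ÷ $0.15/kWh = 37.8 kWh
Runtime = 6 h/day × 7 days = 42 h
Power = 37.8 kWh ÷ 42 h = 0.9 kW = 900 W

900 W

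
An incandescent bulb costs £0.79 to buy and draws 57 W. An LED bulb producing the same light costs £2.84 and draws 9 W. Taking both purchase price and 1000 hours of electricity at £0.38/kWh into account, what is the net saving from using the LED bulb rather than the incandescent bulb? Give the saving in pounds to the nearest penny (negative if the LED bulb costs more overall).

incandescent bulb: £0.79 + (57/1000) kW × 1000 h × £0.38 = £0.79 + £21.66 = £22.45
LED bulb: £2.84 + (9/1000) kW × 1000 h × £0.38 = £2.84 + £3.42 = £6.26
Saving = £22.45 − £6.26 = £16.19

£16.19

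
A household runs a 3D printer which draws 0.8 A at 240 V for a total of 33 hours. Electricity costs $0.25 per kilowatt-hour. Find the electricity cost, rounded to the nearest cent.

Power = 0.8 A × 240 V = 192 W = 0.192 kW
Energy = 0.192 kW × 33 h = 6.336 kWh
Cost = 6.336 kWh × $0.25/kWh = $1.58

$1.58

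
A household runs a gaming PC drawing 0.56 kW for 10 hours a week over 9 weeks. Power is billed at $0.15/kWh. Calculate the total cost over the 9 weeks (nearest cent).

$7.56

Runtime = 10 h/week × 9 weeks = 90 h
Energy = 0.56 kW × 90 h = 50.4 kWh
Cost = 50.4 kWh × $0.15/kWh = $7.56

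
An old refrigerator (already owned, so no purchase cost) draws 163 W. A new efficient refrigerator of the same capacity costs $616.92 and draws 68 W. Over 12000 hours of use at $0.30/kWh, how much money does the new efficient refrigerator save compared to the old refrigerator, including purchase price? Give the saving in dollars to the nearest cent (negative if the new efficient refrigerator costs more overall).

-$274.92

old refrigerator: $0.00 + (163/1000) kW × 12000 h × $0.30 = $0.00 + $586.8 = $586.8
new efficient refrigerator: $616.92 + (68/1000) kW × 12000 h × $0.30 = $616.92 + $244.8 = $861.72
Saving = $586.8 − $861.72 = −$274.92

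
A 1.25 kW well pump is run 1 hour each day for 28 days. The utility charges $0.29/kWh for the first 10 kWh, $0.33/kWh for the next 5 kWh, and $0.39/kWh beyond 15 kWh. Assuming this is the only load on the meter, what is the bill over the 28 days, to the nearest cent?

$12.35

Runtime = 1 h/day × 28 days = 28 h
Energy = 1.25 kW × 28 h = 35 kWh
Tier 1 (0–10 kWh): 10 × $0.29 = $2.9
Tier 2 (10–15 kWh): 5 × $0.33 = $1.65
Above 15 kWh: 20 × $0.39 = $7.8
Bill = $12.35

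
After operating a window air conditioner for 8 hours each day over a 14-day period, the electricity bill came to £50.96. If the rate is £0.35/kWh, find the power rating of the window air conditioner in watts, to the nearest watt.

Energy = £50.96 ÷ £0.35/kWh = 145.6 kWh
Runtime = 8 h/day × 14 days = 112 h
Power = 145.6 kWh ÷ 112 h = 1.3 kW = 1300 W

1300 W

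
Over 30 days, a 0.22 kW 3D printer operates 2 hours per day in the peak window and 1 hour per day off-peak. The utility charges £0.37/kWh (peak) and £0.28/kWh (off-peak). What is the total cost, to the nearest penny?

£6.73

Peak energy = 0.22 kW × 2 h × 30 = 13.2 kWh
Off-peak energy = 0.22 kW × 1 h × 30 = 6.6 kWh
Cost = 13.2 × £0.37 + 6.6 × £0.28 = £4.884 + £1.848 = £6.73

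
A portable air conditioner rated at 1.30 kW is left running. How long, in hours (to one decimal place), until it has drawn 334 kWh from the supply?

Hours = 334 kWh ÷ 1.3 kW = 256.9 h

256.9 h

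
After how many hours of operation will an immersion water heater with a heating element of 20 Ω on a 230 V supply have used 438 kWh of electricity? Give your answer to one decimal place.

Power = V²/R = 230²/20 = 2645 W = 2.645 kW
Hours = 438 kWh ÷ 2.645 kW = 165.6 h

165.6 h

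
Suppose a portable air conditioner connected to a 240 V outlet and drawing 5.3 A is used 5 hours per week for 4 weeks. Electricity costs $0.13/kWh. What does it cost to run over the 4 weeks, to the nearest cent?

$3.31

Power = 5.3 A × 240 V = 1272 W = 1.272 kW
Runtime = 5 h/week × 4 weeks = 20 h
Energy = 1.272 kW × 20 h = 25.44 kWh
Cost = 25.44 kWh × $0.13/kWh = $3.31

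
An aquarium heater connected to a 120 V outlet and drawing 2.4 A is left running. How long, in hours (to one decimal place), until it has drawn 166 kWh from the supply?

576.4 h

Power = 2.4 A × 120 V = 288 W = 0.288 kW
Hours = 166 kWh ÷ 0.288 kW = 576.4 h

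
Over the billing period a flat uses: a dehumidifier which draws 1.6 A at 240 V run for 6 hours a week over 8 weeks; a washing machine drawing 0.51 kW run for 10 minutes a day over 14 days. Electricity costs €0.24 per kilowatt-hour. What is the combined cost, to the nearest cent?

dehumidifier: Power = 1.6 A × 240 V = 384 W = 0.384 kW
dehumidifier: Runtime = 6 h/week × 8 weeks = 48 h
dehumidifier: 0.384 kW × 48 h = 18.432 kWh
washing machine: Runtime = 10 min × 14 = 140 min = 2.333333… h
washing machine: 0.51 kW × 2.333333… h = 1.19 kWh
Total energy = 19.622 kWh
Cost = 19.622 × €0.24 = €4.71

€4.71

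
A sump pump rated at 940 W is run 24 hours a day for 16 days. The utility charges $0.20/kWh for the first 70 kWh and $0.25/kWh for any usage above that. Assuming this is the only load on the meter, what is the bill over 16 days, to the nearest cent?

$86.74

Runtime = 24 h × 16 = 384 h
Energy = 0.94 kW × 384 h = 360.96 kWh
Tier 1 (0–70 kWh): 70 × $0.20 = $14
Above 70 kWh: 290.96 × $0.25 = $72.74
Bill = $86.74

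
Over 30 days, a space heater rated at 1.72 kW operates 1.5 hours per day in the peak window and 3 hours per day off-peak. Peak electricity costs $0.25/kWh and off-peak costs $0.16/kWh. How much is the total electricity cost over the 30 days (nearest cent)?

Peak energy = 1.72 kW × 1.5 h × 30 = 77.4 kWh
Off-peak energy = 1.72 kW × 3 h × 30 = 154.8 kWh
Cost = 77.4 × $0.25 + 154.8 × $0.16 = $19.35 + $24.768 = $44.12

$44.12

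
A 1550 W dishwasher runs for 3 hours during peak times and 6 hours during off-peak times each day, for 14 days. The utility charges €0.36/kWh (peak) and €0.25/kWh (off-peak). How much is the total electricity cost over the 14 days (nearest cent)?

Peak energy = 1.55 kW × 3 h × 14 = 65.1 kWh
Off-peak energy = 1.55 kW × 6 h × 14 = 130.2 kWh
Cost = 65.1 × €0.36 + 130.2 × €0.25 = €23.436 + €32.55 = €55.99

€55.99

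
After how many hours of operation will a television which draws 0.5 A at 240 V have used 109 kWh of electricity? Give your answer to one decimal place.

Power = 0.5 A × 240 V = 120 W = 0.12 kW
Hours = 109 kWh ÷ 0.12 kW = 908.3 h

908.3 h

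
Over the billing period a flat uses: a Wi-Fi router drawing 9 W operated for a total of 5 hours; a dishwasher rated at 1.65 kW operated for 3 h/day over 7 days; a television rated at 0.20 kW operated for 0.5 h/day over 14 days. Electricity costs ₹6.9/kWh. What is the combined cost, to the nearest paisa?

₹249.06

Wi-Fi router: 0.009 kW × 5 h = 0.045 kWh
dishwasher: Runtime = 3 h/day × 7 days = 21 h
dishwasher: 1.65 kW × 21 h = 34.65 kWh
television: Runtime = 0.5 h/day × 14 days = 7 h
television: 0.2 kW × 7 h = 1.4 kWh
Total energy = 36.095 kWh
Cost = 36.095 × ₹6.9 = ₹249.06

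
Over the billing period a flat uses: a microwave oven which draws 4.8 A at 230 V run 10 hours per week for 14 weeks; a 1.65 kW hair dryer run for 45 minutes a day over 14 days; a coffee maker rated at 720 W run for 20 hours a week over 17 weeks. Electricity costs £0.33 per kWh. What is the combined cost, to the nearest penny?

£137.51

microwave oven: Power = 4.8 A × 230 V = 1104 W = 1.104 kW
microwave oven: Runtime = 10 h/week × 14 weeks = 140 h
microwave oven: 1.104 kW × 140 h = 154.56 kWh
hair dryer: Runtime = 45 min × 14 = 630 min = 10.5 h
hair dryer: 1.65 kW × 10.5 h = 17.325 kWh
coffee maker: Runtime = 20 h/week × 17 weeks = 340 h
coffee maker: 0.72 kW × 340 h = 244.8 kWh
Total energy = 416.685 kWh
Cost = 416.685 × £0.33 = £137.51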